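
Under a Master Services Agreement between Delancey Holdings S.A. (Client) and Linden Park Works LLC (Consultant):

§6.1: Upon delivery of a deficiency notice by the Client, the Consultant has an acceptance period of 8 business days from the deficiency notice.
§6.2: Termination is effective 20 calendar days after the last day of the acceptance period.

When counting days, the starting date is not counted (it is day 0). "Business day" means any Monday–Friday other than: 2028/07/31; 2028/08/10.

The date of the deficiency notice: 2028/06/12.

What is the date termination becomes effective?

The last day of the acceptance period: counting 8 business days from Monday, 2028/06/12 (Jun 13, Jun 14, Jun 15, Jun 16, Jun 19, Jun 20, Jun 21, Jun 22, skipping weekends) reaches Thursday, 2028/06/22.
Adding 20 calendar days to 2028/06/22 gives 2028/07/12, which is the date termination becomes effective.

2028/07/12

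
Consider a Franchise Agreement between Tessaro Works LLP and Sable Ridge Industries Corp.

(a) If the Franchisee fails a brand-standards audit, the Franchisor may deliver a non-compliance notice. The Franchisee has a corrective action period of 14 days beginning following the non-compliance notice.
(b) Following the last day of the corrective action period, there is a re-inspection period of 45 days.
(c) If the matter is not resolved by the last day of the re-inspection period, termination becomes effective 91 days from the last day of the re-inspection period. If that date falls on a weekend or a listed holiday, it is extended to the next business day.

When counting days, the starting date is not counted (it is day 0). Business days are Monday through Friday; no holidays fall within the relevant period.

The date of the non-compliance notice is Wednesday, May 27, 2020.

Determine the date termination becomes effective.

Adding 14 calendar days to May 27, 2020 gives June 10, 2020, which is the last day of the corrective action period.
The last day of the re-inspection period: 45 calendar days after June 10, 2020 is July 25, 2020.
Adding 91 calendar days to July 25, 2020 gives October 24, 2020, which is the date termination becomes effective. That falls on a Saturday, so it rolls to the next business day, Monday, October 26, 2020.

October 26, 2020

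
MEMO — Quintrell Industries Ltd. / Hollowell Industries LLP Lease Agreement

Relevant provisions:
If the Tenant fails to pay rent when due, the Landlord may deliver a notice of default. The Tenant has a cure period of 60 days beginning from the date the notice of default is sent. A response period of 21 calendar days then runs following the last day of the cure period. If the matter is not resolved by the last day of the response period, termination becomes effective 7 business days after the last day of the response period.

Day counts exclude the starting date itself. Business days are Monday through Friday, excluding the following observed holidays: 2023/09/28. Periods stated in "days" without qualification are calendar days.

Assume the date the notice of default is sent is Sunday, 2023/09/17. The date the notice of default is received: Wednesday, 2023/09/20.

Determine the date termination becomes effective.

2023/12/18

Adding 60 calendar days to 2023/09/17 gives 2023/11/16, which is the last day of the cure period.
Adding 21 calendar days to 2023/11/16 gives 2023/12/07, which is the last day of the response period.
The date termination becomes effective: 7 business days after Thursday, 2023/12/07, skipping weekends — Dec 8, Dec 11, Dec 12, Dec 13, Dec 14, Dec 15, Dec 18 — lands on Monday, 2023/12/18.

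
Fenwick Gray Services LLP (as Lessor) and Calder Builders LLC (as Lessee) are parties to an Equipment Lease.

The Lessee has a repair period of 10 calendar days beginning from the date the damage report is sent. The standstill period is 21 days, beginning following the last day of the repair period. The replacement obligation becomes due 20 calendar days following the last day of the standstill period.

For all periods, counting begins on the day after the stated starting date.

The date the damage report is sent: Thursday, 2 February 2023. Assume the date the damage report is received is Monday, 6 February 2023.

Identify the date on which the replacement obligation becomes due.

The last day of the repair period: 2 February 2023 + 10 days = 12 February 2023.
The last day of the standstill period: 12 February 2023 + 21 days = 5 March 2023.
The date on which the replacement obligation becomes due: 20 calendar days after 5 March 2023 is 25 March 2023.

25 March 2023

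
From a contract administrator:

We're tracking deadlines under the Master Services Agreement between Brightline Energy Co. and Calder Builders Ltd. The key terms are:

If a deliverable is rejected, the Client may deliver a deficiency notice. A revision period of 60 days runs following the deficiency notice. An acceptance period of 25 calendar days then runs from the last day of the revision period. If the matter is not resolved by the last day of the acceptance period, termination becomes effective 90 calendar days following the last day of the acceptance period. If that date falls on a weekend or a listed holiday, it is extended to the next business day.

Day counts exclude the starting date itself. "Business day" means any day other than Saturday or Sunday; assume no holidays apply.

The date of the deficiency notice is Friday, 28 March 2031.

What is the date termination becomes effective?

The last day of the revision period: 28 March 2031 + 60 days = 27 May 2031.
The last day of the acceptance period: 25 calendar days after 27 May 2031 is 21 June 2031.
The date termination becomes effective: 21 June 2031 + 90 days = 19 September 2031. 19 September 2031 is a Friday, so no roll-forward applies.

19 September 2031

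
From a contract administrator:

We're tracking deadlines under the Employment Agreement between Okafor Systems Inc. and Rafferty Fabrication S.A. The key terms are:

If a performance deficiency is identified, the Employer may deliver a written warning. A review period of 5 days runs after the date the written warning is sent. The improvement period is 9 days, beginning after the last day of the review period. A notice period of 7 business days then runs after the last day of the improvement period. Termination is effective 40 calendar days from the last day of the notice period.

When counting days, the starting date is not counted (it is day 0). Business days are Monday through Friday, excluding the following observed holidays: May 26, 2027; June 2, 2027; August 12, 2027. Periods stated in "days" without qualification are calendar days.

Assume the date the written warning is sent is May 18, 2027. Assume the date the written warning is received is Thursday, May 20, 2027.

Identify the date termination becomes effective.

July 21, 2027

The last day of the review period: May 18, 2027 + 5 days = May 23, 2027.
The last day of the improvement period: 9 calendar days after May 23, 2027 is June 1, 2027.
The last day of the notice period: counting 7 business days from Tuesday, June 1, 2027 (Jun 3, Jun 4, Jun 7, Jun 8, Jun 9, Jun 10, Jun 11, skipping weekends and the listed holiday on Jun 2) reaches Friday, June 11, 2027.
The date termination becomes effective: 40 calendar days after June 11, 2027 is July 21, 2027.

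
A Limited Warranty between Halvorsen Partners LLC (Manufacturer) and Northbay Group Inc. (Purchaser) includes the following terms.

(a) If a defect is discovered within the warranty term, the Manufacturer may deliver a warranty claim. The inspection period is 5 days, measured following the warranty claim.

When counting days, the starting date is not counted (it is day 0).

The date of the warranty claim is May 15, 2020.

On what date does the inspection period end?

May 20, 2020

Adding 5 calendar days to May 15, 2020 gives May 20, 2020, which is the last day of the inspection period.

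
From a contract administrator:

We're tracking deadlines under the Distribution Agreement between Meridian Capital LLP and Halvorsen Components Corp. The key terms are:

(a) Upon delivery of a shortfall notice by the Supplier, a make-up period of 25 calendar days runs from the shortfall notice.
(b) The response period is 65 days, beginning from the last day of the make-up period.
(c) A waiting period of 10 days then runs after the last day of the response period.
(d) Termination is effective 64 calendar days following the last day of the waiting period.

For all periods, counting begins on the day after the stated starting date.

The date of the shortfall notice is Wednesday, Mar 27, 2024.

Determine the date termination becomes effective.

Sep 7, 2024

The last day of the make-up period: 25 calendar days after Mar 27, 2024 is Apr 21, 2024.
The last day of the response period: Apr 21, 2024 + 65 days = Jun 25, 2024.
Adding 10 calendar days to Jun 25, 2024 gives Jul 5, 2024, which is the last day of the waiting period.
The date termination becomes effective: 64 calendar days after Jul 5, 2024 is Sep 7, 2024.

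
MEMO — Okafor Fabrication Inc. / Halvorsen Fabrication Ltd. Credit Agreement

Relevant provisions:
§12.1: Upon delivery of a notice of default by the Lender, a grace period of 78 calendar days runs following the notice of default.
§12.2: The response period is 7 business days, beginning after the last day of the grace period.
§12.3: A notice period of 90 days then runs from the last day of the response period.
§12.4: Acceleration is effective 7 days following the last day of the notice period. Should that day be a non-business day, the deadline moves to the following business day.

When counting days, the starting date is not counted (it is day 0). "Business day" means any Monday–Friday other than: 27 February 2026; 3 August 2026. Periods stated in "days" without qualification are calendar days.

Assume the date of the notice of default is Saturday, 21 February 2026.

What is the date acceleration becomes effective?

24 August 2026

The last day of the grace period: 21 February 2026 + 78 days = 10 May 2026.
The last day of the response period: counting 7 business days from Sunday, 10 May 2026 (May 11, May 12, May 13, May 14, May 15, May 18, May 19, skipping weekends) reaches Tuesday, 19 May 2026.
The last day of the notice period: 90 calendar days after 19 May 2026 is 17 August 2026.
Adding 7 calendar days to 17 August 2026 gives 24 August 2026, which is the date acceleration becomes effective. 24 August 2026 is a Monday and is not a listed holiday, so no roll-forward applies.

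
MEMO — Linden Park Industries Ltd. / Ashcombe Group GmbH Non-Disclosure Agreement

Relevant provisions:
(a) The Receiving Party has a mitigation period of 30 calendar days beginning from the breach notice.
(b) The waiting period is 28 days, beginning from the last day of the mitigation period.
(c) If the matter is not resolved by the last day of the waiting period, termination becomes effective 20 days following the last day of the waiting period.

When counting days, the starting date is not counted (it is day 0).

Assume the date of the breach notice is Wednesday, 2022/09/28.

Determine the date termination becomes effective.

The last day of the mitigation period: 30 calendar days after 2022/09/28 is 2022/10/28.
The last day of the waiting period: 28 calendar days after 2022/10/28 is 2022/11/25.
Adding 20 calendar days to 2022/11/25 gives 2022/12/15, which is the date termination becomes effective.

2022/12/15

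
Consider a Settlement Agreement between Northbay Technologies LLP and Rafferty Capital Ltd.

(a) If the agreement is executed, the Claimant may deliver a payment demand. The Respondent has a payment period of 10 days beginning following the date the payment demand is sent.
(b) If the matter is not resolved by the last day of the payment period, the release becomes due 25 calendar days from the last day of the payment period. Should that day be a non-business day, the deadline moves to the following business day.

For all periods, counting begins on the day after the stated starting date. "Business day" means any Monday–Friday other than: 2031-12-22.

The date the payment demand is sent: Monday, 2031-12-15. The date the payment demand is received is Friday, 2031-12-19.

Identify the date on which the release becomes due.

The last day of the payment period: 10 calendar days after 2031-12-15 is 2031-12-25.
Adding 25 calendar days to 2031-12-25 gives 2032-01-19, which is the date on which the release becomes due. 2032-01-19 is a Monday and is not a listed holiday, so no roll-forward applies.

2032-01-19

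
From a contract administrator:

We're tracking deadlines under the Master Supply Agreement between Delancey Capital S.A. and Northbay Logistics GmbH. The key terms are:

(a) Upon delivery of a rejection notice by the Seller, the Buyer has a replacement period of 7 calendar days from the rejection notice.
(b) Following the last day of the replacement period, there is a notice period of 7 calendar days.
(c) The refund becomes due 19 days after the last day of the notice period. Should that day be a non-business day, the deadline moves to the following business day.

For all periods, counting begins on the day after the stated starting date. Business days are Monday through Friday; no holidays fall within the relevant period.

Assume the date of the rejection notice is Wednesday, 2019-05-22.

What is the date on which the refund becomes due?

The last day of the replacement period: 7 calendar days after 2019-05-22 is 2019-05-29.
The last day of the notice period: 2019-05-29 + 7 days = 2019-06-05.
The date on which the refund becomes due: 19 calendar days after 2019-06-05 is 2019-06-24. 2019-06-24 is a Monday, so no roll-forward applies.

2019-06-24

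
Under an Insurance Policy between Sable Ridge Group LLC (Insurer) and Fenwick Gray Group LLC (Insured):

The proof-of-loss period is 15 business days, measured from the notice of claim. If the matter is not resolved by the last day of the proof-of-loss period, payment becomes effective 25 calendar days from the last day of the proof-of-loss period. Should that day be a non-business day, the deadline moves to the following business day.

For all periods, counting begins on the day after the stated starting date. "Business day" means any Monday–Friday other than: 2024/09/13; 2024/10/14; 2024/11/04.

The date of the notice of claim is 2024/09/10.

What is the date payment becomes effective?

2024/10/28

From Tuesday, 2024/09/10, 15 business days (Sep 11, Sep 12, Sep 16, Sep 17, …, Sep 30, Oct 1, Oct 2, skipping weekends and the listed holiday on Sep 13) brings us to Wednesday, 2024/10/02, which is the last day of the proof-of-loss period.
Adding 25 calendar days to 2024/10/02 gives 2024/10/27, which is the date payment becomes effective. That falls on a Sunday, so it rolls to the next business day, Monday, 2024/10/28.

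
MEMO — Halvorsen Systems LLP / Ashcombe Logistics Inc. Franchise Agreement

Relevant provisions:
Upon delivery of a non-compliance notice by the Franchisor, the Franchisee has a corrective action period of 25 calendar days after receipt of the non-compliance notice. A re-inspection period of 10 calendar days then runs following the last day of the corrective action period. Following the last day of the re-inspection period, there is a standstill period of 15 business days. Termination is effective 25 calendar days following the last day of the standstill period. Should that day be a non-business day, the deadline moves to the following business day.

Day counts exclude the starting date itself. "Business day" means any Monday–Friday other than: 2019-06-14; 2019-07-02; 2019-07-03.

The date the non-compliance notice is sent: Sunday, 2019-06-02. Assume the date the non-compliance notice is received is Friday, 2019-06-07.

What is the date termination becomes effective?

Adding 25 calendar days to 2019-06-07 gives 2019-07-02, which is the last day of the corrective action period.
The last day of the re-inspection period: 2019-07-02 + 10 days = 2019-07-12.
From Friday, 2019-07-12, 15 business days (Jul 15, Jul 16, Jul 17, Jul 18, …, Jul 31, Aug 1, Aug 2, skipping weekends) brings us to Friday, 2019-08-02, which is the last day of the standstill period.
The date termination becomes effective: 25 calendar days after 2019-08-02 is 2019-08-27. 2019-08-27 is a Tuesday and is not a listed holiday, so no roll-forward applies.

2019-08-27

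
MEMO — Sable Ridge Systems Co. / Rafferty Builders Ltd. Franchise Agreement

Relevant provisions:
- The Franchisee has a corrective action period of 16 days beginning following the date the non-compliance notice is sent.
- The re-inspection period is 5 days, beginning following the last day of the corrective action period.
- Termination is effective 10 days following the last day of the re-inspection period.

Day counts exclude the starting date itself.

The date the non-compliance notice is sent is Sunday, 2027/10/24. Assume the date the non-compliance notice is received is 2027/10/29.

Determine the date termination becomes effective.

2027/11/24

Adding 16 calendar days to 2027/10/24 gives 2027/11/09, which is the last day of the corrective action period.
Adding 5 calendar days to 2027/11/09 gives 2027/11/14, which is the last day of the re-inspection period.
The date termination becomes effective: 2027/11/14 + 10 days = 2027/11/24.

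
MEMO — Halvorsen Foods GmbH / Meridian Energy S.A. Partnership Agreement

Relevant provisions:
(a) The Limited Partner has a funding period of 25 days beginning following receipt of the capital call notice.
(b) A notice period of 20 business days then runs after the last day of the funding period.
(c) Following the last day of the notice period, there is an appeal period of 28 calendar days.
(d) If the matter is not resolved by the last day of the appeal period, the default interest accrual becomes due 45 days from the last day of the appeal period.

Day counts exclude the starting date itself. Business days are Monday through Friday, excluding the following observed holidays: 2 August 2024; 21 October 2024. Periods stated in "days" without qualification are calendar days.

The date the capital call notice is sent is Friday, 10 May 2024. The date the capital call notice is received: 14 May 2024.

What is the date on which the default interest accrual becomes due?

16 September 2024

Adding 25 calendar days to 14 May 2024 gives 8 June 2024, which is the last day of the funding period.
The last day of the notice period: 20 business days after Saturday, 8 June 2024, skipping weekends — Jun 10, Jun 11, Jun 12, Jun 13, …, Jul 3, Jul 4, Jul 5 — lands on Friday, 5 July 2024.
Adding 28 calendar days to 5 July 2024 gives 2 August 2024, which is the last day of the appeal period.
The date on which the default interest accrual becomes due: 45 calendar days after 2 August 2024 is 16 September 2024.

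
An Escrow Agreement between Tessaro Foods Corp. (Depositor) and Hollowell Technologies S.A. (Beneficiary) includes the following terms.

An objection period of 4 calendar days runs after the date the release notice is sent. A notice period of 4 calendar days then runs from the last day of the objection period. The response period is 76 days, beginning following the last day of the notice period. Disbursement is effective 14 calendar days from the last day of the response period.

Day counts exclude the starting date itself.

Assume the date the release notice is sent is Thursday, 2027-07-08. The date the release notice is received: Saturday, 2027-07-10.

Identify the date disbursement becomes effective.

2027-10-14

The last day of the objection period: 2027-07-08 + 4 days = 2027-07-12.
The last day of the notice period: 4 calendar days after 2027-07-12 is 2027-07-16.
The last day of the response period: 2027-07-16 + 76 days = 2027-09-30.
Adding 14 calendar days to 2027-09-30 gives 2027-10-14, which is the date disbursement becomes effective.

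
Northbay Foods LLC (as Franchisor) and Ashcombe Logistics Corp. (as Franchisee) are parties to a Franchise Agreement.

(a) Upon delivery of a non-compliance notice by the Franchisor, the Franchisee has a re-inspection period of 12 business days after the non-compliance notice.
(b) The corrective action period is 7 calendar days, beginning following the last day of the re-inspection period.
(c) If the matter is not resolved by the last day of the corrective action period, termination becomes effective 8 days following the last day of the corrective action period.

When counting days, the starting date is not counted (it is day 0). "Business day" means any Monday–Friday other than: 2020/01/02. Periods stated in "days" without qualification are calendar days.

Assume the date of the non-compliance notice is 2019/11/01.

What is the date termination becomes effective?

The last day of the re-inspection period: 12 business days after Friday, 2019/11/01, skipping weekends — Nov 4, Nov 5, Nov 6, Nov 7, …, Nov 15, Nov 18, Nov 19 — lands on Tuesday, 2019/11/19.
Adding 7 calendar days to 2019/11/19 gives 2019/11/26, which is the last day of the corrective action period.
Adding 8 calendar days to 2019/11/26 gives 2019/12/04, which is the date termination becomes effective.

2019/12/04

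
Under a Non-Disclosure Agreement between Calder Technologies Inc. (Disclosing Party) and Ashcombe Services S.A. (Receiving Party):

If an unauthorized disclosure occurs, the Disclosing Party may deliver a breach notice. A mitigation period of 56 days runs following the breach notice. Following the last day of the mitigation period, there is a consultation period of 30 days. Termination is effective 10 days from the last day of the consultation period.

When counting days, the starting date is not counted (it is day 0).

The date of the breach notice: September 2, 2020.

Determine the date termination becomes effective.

December 7, 2020

The last day of the mitigation period: 56 calendar days after September 2, 2020 is October 28, 2020.
Adding 30 calendar days to October 28, 2020 gives November 27, 2020, which is the last day of the consultation period.
The date termination becomes effective: November 27, 2020 + 10 days = December 7, 2020.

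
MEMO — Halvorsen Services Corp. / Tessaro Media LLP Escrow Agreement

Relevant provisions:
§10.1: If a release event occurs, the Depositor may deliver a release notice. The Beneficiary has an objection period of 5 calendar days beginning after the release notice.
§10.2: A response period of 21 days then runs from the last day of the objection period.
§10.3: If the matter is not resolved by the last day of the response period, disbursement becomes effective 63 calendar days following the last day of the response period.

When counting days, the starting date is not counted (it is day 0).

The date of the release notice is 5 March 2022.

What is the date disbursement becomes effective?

The last day of the objection period: 5 calendar days after 5 March 2022 is 10 March 2022.
The last day of the response period: 10 March 2022 + 21 days = 31 March 2022.
Adding 63 calendar days to 31 March 2022 gives 2 June 2022, which is the date disbursement becomes effective.

2 June 2022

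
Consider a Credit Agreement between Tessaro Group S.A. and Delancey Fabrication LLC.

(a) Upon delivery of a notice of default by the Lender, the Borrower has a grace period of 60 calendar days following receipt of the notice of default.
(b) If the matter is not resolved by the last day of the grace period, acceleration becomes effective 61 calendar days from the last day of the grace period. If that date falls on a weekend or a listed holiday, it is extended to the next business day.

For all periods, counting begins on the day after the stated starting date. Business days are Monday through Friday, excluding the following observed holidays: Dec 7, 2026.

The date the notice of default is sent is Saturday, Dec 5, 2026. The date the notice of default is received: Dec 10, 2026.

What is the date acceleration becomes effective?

Adding 60 calendar days to Dec 10, 2026 gives Feb 8, 2027, which is the last day of the grace period.
The date acceleration becomes effective: 61 calendar days after Feb 8, 2027 is Apr 10, 2027. That falls on a Saturday, so it rolls to the next business day, Monday, Apr 12, 2027.

Apr 12, 2027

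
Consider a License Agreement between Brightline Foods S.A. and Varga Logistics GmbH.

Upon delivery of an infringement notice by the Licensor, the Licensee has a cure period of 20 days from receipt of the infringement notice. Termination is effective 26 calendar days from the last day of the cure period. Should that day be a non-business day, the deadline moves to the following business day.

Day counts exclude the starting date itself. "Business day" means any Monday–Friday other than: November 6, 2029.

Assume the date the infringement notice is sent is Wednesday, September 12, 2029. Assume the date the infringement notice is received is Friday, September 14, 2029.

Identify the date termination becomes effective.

October 30, 2029

Adding 20 calendar days to September 14, 2029 gives October 4, 2029, which is the last day of the cure period.
Adding 26 calendar days to October 4, 2029 gives October 30, 2029, which is the date termination becomes effective. October 30, 2029 is a Tuesday and is not a listed holiday, so no roll-forward applies.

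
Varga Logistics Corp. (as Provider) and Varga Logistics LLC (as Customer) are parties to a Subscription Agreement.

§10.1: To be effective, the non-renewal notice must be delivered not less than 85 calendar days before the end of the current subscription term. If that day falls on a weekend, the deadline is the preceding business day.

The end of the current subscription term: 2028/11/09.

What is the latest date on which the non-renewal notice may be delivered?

Counting back 85 calendar days from 2028/11/09 gives 2028/08/16. That is a Wednesday, so no adjustment is needed.

2028/08/16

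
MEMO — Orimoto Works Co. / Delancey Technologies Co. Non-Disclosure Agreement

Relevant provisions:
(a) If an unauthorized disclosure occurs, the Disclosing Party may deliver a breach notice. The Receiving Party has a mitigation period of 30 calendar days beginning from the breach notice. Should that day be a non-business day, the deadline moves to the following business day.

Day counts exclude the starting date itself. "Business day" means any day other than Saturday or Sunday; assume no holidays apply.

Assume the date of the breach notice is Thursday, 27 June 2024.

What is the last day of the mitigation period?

29 July 2024

The last day of the mitigation period: 27 June 2024 + 30 days = 27 July 2024. That falls on a Saturday, so it rolls to the next business day, Monday, 29 July 2024.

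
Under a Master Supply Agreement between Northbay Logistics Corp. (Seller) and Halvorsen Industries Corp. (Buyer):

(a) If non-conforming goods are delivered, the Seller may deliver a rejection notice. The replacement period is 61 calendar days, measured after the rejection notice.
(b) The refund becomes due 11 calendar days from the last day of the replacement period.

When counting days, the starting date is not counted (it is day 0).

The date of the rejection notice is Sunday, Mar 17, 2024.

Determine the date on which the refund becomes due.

Adding 61 calendar days to Mar 17, 2024 gives May 17, 2024, which is the last day of the replacement period.
The date on which the refund becomes due: May 17, 2024 + 11 days = May 28, 2024.

May 28, 2024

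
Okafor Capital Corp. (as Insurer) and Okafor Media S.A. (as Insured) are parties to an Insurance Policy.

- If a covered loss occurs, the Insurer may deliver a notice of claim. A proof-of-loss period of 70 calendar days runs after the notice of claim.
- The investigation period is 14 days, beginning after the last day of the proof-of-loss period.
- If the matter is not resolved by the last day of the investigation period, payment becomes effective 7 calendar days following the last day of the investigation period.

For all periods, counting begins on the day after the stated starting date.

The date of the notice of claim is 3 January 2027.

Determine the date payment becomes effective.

The last day of the proof-of-loss period: 3 January 2027 + 70 days = 14 March 2027.
The last day of the investigation period: 14 March 2027 + 14 days = 28 March 2027.
Adding 7 calendar days to 28 March 2027 gives 4 April 2027, which is the date payment becomes effective.

4 April 2027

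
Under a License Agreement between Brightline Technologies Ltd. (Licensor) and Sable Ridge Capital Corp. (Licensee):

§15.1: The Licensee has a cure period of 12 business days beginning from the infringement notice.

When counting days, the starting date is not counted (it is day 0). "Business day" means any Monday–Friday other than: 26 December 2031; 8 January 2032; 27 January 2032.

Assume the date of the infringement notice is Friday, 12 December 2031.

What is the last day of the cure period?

31 December 2031

The last day of the cure period: 12 business days after Friday, 12 December 2031, skipping weekends and the listed holiday on Dec 26 — Dec 15, Dec 16, Dec 17, Dec 18, …, Dec 29, Dec 30, Dec 31 — lands on Wednesday, 31 December 2031.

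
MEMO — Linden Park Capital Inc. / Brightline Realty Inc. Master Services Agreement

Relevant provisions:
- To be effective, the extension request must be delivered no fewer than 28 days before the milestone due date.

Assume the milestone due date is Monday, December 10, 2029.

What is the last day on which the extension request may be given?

Counting back 28 calendar days from December 10, 2029 gives November 12, 2029.

November 12, 2029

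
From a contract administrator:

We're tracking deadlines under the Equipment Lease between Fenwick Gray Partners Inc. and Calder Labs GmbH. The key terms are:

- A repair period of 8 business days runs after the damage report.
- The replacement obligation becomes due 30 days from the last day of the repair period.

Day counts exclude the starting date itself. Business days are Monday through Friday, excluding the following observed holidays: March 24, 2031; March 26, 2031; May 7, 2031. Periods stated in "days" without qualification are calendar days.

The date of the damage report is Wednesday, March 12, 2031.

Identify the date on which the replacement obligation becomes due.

From Wednesday, March 12, 2031, 8 business days (Mar 13, Mar 14, Mar 17, Mar 18, Mar 19, Mar 20, Mar 21, Mar 25, skipping weekends and the listed holiday on Mar 24) brings us to Tuesday, March 25, 2031, which is the last day of the repair period.
Adding 30 calendar days to March 25, 2031 gives April 24, 2031, which is the date on which the replacement obligation becomes due.

April 24, 2031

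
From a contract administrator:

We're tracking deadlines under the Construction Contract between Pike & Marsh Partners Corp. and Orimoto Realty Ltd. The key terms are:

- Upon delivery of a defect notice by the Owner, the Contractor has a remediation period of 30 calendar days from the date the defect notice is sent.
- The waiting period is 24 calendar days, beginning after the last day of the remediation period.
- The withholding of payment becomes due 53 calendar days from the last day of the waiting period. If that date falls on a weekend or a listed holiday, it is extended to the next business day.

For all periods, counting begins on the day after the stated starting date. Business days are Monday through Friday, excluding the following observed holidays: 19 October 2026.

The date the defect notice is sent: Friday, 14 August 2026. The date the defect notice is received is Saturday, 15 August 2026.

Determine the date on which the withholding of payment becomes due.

30 November 2026

The last day of the remediation period: 30 calendar days after 14 August 2026 is 13 September 2026.
Adding 24 calendar days to 13 September 2026 gives 7 October 2026, which is the last day of the waiting period.
The date on which the withholding of payment becomes due: 7 October 2026 + 53 days = 29 November 2026. That falls on a Sunday, so it rolls to the next business day, Monday, 30 November 2026.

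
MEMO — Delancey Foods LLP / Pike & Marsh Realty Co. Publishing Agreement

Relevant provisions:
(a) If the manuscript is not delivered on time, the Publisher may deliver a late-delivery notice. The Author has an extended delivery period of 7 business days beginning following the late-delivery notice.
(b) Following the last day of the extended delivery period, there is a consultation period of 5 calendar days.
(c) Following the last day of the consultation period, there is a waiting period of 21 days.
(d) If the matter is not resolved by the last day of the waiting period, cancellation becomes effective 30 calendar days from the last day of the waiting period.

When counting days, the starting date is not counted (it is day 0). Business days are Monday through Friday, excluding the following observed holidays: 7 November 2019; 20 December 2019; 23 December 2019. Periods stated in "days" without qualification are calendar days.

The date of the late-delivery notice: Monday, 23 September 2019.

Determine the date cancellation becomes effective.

The last day of the extended delivery period: 7 business days after Monday, 23 September 2019, skipping weekends — Sep 24, Sep 25, Sep 26, Sep 27, Sep 30, Oct 1, Oct 2 — lands on Wednesday, 2 October 2019.
Adding 5 calendar days to 2 October 2019 gives 7 October 2019, which is the last day of the consultation period.
Adding 21 calendar days to 7 October 2019 gives 28 October 2019, which is the last day of the waiting period.
Adding 30 calendar days to 28 October 2019 gives 27 November 2019, which is the date cancellation becomes effective.

27 November 2019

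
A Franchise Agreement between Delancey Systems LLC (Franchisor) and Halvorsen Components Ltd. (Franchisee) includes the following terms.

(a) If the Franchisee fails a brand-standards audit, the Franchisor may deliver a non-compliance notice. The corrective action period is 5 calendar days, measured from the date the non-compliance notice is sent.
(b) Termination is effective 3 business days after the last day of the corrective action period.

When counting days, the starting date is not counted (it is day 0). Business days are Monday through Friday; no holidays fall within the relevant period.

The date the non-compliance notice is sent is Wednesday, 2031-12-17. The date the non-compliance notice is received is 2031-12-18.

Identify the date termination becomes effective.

2031-12-25

Adding 5 calendar days to 2031-12-17 gives 2031-12-22, which is the last day of the corrective action period.
The date termination becomes effective: counting 3 business days from Monday, 2031-12-22 (Dec 23, Dec 24, Dec 25, skipping weekends) reaches Thursday, 2031-12-25.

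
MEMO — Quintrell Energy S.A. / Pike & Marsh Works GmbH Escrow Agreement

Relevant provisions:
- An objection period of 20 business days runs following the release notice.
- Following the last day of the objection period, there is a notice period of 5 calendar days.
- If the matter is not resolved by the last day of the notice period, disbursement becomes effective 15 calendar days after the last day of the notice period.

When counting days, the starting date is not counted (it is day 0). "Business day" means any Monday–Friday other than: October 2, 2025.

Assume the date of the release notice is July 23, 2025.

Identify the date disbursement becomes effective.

September 9, 2025

The last day of the objection period: 20 business days after Wednesday, July 23, 2025, skipping weekends — Jul 24, Jul 25, Jul 28, Jul 29, …, Aug 18, Aug 19, Aug 20 — lands on Wednesday, August 20, 2025.
The last day of the notice period: 5 calendar days after August 20, 2025 is August 25, 2025.
The date disbursement becomes effective: August 25, 2025 + 15 days = September 9, 2025.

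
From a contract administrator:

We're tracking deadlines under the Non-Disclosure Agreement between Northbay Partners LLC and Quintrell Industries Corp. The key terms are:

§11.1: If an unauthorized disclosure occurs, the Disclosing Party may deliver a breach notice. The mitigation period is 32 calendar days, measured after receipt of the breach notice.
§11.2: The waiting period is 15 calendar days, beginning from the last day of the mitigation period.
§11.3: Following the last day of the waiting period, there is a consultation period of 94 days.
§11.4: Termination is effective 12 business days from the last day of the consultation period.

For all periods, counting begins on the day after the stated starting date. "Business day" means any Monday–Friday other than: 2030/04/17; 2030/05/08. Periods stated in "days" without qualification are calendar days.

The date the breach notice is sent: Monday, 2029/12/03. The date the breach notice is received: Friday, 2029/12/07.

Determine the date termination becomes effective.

2030/05/15

Adding 32 calendar days to 2029/12/07 gives 2030/01/08, which is the last day of the mitigation period.
Adding 15 calendar days to 2030/01/08 gives 2030/01/23, which is the last day of the waiting period.
Adding 94 calendar days to 2030/01/23 gives 2030/04/27, which is the last day of the consultation period.
The date termination becomes effective: counting 12 business days from Saturday, 2030/04/27 (Apr 29, Apr 30, May 1, May 2, …, May 13, May 14, May 15, skipping weekends and the listed holiday on May 8) reaches Wednesday, 2030/05/15.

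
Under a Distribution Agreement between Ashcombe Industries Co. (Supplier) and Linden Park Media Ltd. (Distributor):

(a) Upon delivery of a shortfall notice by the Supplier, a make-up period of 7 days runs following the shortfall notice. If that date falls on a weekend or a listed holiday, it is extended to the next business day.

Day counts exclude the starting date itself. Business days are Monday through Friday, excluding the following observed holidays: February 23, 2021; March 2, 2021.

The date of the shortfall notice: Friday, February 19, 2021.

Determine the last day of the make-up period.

February 26, 2021

The last day of the make-up period: 7 calendar days after February 19, 2021 is February 26, 2021. February 26, 2021 is a Friday and is not a listed holiday, so no roll-forward applies.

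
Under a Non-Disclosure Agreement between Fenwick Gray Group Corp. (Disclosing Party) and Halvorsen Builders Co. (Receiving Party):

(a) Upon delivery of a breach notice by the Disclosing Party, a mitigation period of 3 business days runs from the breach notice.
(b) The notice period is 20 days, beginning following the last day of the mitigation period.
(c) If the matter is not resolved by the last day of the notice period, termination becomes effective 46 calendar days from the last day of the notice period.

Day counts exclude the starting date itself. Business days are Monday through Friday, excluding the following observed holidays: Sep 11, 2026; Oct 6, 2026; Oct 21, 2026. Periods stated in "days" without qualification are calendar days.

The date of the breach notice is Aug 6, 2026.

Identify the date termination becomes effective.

Oct 16, 2026

From Thursday, Aug 6, 2026, 3 business days (Aug 7, Aug 10, Aug 11, skipping weekends) brings us to Tuesday, Aug 11, 2026, which is the last day of the mitigation period.
Adding 20 calendar days to Aug 11, 2026 gives Aug 31, 2026, which is the last day of the notice period.
The date termination becomes effective: 46 calendar days after Aug 31, 2026 is Oct 16, 2026.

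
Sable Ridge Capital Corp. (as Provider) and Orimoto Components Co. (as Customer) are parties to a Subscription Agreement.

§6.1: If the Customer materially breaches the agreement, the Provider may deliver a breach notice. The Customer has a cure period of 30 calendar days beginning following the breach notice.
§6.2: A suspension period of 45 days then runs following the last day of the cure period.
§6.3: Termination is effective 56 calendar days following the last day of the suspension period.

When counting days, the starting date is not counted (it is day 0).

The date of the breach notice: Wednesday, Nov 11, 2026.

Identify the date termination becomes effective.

The last day of the cure period: Nov 11, 2026 + 30 days = Dec 11, 2026.
Adding 45 calendar days to Dec 11, 2026 gives Jan 25, 2027, which is the last day of the suspension period.
The date termination becomes effective: Jan 25, 2027 + 56 days = Mar 22, 2027.

Mar 22, 2027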